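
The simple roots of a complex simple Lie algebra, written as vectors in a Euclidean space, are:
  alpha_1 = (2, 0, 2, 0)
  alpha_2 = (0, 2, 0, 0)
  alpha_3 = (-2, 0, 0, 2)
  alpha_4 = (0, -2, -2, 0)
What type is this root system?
type B_4

Compute the Cartan integers a_ij = 2(alpha_i, alpha_j)/(alpha_j, alpha_j); the resulting 4x4 Cartan matrix is
[[2, 0, -1, -1], [0, 2, 0, -1], [-1, 0, 2, 0], [-1, -2, 0, 2]].
The roots have two lengths (squared-length ratio 2:1); the short ones are alpha_{2}. The associated Dynkin diagram is a chain of 4 nodes with a double edge at one end; the terminal node there is the unique short simple root (B_4), so the type is B_4 (the algebra so(9)).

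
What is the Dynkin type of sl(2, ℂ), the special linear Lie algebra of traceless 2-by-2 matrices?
This is sl(2), which has dimension 2^2 - 1 = 3 and rank 2 - 1 = 1 (a Cartan subalgebra is the diagonal traceless matrices). In the classification of classical Lie algebras, the special linear algebra sl(n+1) has type A_n; here n = 1, so the Dynkin diagram is a chain of 1 nodes with single edges (A_1). Hence the type is A_1.

A_1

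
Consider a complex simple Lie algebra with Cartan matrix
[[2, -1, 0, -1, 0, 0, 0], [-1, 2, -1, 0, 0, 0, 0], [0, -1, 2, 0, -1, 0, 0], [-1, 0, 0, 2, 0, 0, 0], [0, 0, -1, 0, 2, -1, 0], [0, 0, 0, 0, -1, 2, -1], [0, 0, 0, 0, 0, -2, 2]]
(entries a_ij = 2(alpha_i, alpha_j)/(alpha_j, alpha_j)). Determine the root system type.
type C_7

The matrix has rank 7 with 2's on the diagonal. Reading the off-diagonal entries as Dynkin edges (a single edge where a_ij = a_ji = -1; a double or triple edge where a_ij * a_ji = 2 or 3), the diagram is a chain of 7 nodes with a double edge at one end; the terminal node there is the unique long simple root (C_7). One simple-root ordering that puts it in standard form is (alpha_4, alpha_1, alpha_2, alpha_3, alpha_5, alpha_6, alpha_7). So the algebra is type C_7, i.e. sp(14).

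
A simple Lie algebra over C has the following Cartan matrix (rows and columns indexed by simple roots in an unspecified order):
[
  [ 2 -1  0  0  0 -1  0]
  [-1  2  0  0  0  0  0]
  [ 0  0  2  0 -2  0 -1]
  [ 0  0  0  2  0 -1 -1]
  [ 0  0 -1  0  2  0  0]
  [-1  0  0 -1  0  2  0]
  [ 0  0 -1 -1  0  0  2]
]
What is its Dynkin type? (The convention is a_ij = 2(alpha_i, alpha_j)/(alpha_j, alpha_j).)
type B_7

The matrix has rank 7 with 2's on the diagonal. Reading the off-diagonal entries as Dynkin edges (a single edge where a_ij = a_ji = -1; a double or triple edge where a_ij * a_ji = 2 or 3), the diagram is a chain of 7 nodes with a double edge at one end; the terminal node there is the unique short simple root (B_7). One simple-root ordering that puts it in standard form is (alpha_2, alpha_1, alpha_6, alpha_4, alpha_7, alpha_3, alpha_5). So the algebra is type B_7, i.e. so(15).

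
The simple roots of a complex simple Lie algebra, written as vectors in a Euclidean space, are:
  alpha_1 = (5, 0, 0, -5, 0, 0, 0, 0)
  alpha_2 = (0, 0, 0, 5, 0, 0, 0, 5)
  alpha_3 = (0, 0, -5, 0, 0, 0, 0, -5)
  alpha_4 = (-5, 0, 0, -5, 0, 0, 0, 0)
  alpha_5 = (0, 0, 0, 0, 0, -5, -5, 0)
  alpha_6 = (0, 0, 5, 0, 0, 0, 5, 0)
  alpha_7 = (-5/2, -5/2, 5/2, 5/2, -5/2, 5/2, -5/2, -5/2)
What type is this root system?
E_7

Compute the Cartan integers a_ij = 2(alpha_i, alpha_j)/(alpha_j, alpha_j); the resulting 7x7 Cartan matrix is
[[2, -1, 0, 0, 0, 0, -1], [-1, 2, -1, -1, 0, 0, 0], [0, -1, 2, 0, 0, -1, 0], [0, -1, 0, 2, 0, 0, 0], [0, 0, 0, 0, 2, -1, 0], [0, 0, -1, 0, -1, 2, 0], [-1, 0, 0, 0, 0, 0, 2]].
All simple roots have the same length, so the diagram is simply laced. The associated Dynkin diagram is a chain of 6 nodes with one extra node attached to the third node from one end (E_7), so the type is E_7.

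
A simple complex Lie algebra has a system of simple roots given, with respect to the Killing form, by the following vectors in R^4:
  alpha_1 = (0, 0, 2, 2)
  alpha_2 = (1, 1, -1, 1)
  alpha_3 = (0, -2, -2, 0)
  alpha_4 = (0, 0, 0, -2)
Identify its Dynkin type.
Compute the Cartan integers a_ij = 2(alpha_i, alpha_j)/(alpha_j, alpha_j); the resulting 4x4 Cartan matrix is
[[2, 0, -1, -2], [0, 2, 0, -1], [-1, 0, 2, 0], [-1, -1, 0, 2]].
The roots have two lengths (squared-length ratio 2:1); the short ones are alpha_{2,4}. The associated Dynkin diagram is a chain of 4 nodes with a double edge between the middle two (F_4), so the type is F_4.

F_4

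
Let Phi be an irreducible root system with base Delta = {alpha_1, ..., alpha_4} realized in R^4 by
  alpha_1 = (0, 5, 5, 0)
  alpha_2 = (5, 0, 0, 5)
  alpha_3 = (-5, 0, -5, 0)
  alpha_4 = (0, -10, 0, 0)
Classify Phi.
type C_4

Compute the Cartan integers a_ij = 2(alpha_i, alpha_j)/(alpha_j, alpha_j); the resulting 4x4 Cartan matrix is
[[2, 0, -1, -1], [0, 2, -1, 0], [-1, -1, 2, 0], [-2, 0, 0, 2]].
The roots have two lengths (squared-length ratio 2:1); the short ones are alpha_{1,2,3}. The associated Dynkin diagram is a chain of 4 nodes with a double edge at one end; the terminal node there is the unique long simple root (C_4), so the type is C_4 (the algebra sp(8)).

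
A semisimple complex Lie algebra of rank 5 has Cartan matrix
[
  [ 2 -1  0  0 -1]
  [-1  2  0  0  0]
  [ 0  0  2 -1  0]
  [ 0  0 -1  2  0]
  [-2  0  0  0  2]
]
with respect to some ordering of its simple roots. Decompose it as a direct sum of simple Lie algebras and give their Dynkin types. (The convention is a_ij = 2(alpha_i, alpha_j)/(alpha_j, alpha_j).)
type A_2 + type C_3

The diagram associated to this matrix has two connected components: the simple roots {alpha_3, alpha_4} form a chain of 2 nodes with single edges (A_2), and {alpha_1, alpha_2, alpha_5} form a chain of 3 nodes with a double edge at one end; the terminal node there is the unique long simple root (C_3). A semisimple Lie algebra decomposes uniquely as the direct sum of simple ideals, one per connected component of its Dynkin diagram, so g ≅ A_2 ⊕ C_3 (dimension 8 + 21 = 29).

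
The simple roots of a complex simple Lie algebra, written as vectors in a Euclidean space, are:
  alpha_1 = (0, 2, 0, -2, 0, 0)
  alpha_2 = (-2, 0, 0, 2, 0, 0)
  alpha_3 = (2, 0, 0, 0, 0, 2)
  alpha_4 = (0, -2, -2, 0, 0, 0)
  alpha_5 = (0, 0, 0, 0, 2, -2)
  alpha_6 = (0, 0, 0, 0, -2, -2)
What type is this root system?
D6

Compute the Cartan integers a_ij = 2(alpha_i, alpha_j)/(alpha_j, alpha_j); the resulting 6x6 Cartan matrix is
[[2, -1, 0, -1, 0, 0], [-1, 2, -1, 0, 0, 0], [0, -1, 2, 0, -1, -1], [-1, 0, 0, 2, 0, 0], [0, 0, -1, 0, 2, 0], [0, 0, -1, 0, 0, 2]].
All simple roots have the same length, so the diagram is simply laced. The associated Dynkin diagram is a chain of 4 nodes with a fork of two nodes at one end (D_6), so the type is D_6 (the algebra so(12)).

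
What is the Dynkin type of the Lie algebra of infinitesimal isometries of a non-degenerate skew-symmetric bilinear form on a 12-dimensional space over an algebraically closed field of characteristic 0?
C_6

This is sp(12), which has dimension 12(12+1)/2 = 78 and rank 12/2 = 6. In the classification of classical Lie algebras, the symplectic algebra sp(2n) has type C_n; here n = 6, so the Dynkin diagram is a chain of 6 nodes with a double edge at one end; the terminal node there is the unique long simple root (C_6). Hence the type is C_6.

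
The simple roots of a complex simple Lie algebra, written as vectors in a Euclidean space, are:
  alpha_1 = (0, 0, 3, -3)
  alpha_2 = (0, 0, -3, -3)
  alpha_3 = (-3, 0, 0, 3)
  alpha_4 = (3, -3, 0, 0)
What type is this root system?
Compute the Cartan integers a_ij = 2(alpha_i, alpha_j)/(alpha_j, alpha_j); the resulting 4x4 Cartan matrix is
[[2, 0, -1, 0], [0, 2, -1, 0], [-1, -1, 2, -1], [0, 0, -1, 2]].
All simple roots have the same length, so the diagram is simply laced. The associated Dynkin diagram is a chain of 2 nodes with a fork of two nodes at one end (D_4), so the type is D_4 (the algebra so(8)).

D_4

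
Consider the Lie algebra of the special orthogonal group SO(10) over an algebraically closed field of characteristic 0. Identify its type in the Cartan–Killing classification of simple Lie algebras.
type D_5

This is so(10) with 10 even, which has dimension 10(10-1)/2 = 45 and rank 10/2 = 5. In the classification of classical Lie algebras, the orthogonal algebra so(2n) in an even number of variables has type D_n; here n = 5, so the Dynkin diagram is a chain of 3 nodes with a fork of two nodes at one end (D_5). Hence the type is D_5.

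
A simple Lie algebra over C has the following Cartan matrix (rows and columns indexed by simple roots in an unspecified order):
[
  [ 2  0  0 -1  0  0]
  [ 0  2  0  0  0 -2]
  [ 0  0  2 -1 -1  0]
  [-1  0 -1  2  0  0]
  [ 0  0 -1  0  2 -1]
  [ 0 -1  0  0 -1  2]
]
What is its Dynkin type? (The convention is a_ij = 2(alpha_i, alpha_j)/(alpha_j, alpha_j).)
The matrix has rank 6 with 2's on the diagonal. Reading the off-diagonal entries as Dynkin edges (a single edge where a_ij = a_ji = -1; a double or triple edge where a_ij * a_ji = 2 or 3), the diagram is a chain of 6 nodes with a double edge at one end; the terminal node there is the unique long simple root (C_6). One simple-root ordering that puts it in standard form is (alpha_1, alpha_4, alpha_3, alpha_5, alpha_6, alpha_2). So the algebra is type C_6, i.e. sp(12).

C_6 (sp(12))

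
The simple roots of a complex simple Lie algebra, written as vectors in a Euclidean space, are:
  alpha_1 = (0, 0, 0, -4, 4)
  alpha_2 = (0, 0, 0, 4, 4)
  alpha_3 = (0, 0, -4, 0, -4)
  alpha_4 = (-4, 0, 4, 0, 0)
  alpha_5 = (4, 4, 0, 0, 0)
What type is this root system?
D_5

Compute the Cartan integers a_ij = 2(alpha_i, alpha_j)/(alpha_j, alpha_j); the resulting 5x5 Cartan matrix is
[[2, 0, -1, 0, 0], [0, 2, -1, 0, 0], [-1, -1, 2, -1, 0], [0, 0, -1, 2, -1], [0, 0, 0, -1, 2]].
All simple roots have the same length, so the diagram is simply laced. The associated Dynkin diagram is a chain of 3 nodes with a fork of two nodes at one end (D_5), so the type is D_5 (the algebra so(10)).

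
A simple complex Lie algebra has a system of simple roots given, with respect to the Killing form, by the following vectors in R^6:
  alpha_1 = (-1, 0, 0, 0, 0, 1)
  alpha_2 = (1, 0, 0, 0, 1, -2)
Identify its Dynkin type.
Compute the Cartan integers a_ij = 2(alpha_i, alpha_j)/(alpha_j, alpha_j); the resulting 2x2 Cartan matrix is
[[2, -1], [-3, 2]].
The roots have two lengths (squared-length ratio 3:1); the short ones are alpha_{1}. The associated Dynkin diagram is two nodes joined by a triple edge (G_2), so the type is G_2.

G2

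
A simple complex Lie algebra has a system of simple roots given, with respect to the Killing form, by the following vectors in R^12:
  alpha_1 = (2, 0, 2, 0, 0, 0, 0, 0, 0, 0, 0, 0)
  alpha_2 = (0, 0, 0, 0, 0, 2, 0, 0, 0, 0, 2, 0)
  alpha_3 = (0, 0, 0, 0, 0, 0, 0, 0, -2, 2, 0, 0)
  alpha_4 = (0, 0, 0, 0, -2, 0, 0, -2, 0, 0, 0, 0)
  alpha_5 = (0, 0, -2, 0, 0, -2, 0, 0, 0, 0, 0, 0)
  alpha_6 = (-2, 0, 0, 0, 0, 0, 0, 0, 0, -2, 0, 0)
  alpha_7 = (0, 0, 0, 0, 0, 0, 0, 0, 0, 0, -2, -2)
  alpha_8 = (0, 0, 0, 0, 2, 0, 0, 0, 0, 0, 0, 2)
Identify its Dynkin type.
Compute the Cartan integers a_ij = 2(alpha_i, alpha_j)/(alpha_j, alpha_j); the resulting 8x8 Cartan matrix is
[[2, 0, 0, 0, -1, -1, 0, 0], [0, 2, 0, 0, -1, 0, -1, 0], [0, 0, 2, 0, 0, -1, 0, 0], [0, 0, 0, 2, 0, 0, 0, -1], [-1, -1, 0, 0, 2, 0, 0, 0], [-1, 0, -1, 0, 0, 2, 0, 0], [0, -1, 0, 0, 0, 0, 2, -1], [0, 0, 0, -1, 0, 0, -1, 2]].
All simple roots have the same length, so the diagram is simply laced. The associated Dynkin diagram is a chain of 8 nodes with single edges (A_8), so the type is A_8 (the algebra sl(9)).

type A_8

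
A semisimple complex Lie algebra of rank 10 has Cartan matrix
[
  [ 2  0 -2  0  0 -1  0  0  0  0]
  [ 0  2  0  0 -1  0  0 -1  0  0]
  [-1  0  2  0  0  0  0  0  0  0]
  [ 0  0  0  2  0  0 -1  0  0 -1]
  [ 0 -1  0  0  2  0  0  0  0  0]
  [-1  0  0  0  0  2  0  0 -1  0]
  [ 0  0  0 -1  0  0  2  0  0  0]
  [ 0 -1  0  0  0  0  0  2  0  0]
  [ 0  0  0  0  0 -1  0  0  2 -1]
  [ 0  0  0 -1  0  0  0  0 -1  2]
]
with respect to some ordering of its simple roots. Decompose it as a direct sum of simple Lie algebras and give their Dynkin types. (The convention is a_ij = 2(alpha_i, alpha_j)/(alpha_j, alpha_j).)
A_3 ⊕ B_7

The diagram associated to this matrix has two connected components: the simple roots {alpha_2, alpha_5, alpha_8} form a chain of 3 nodes with single edges (A_3), and {alpha_1, alpha_3, alpha_4, alpha_6, alpha_7, alpha_9, alpha_10} form a chain of 7 nodes with a double edge at one end; the terminal node there is the unique short simple root (B_7). A semisimple Lie algebra decomposes uniquely as the direct sum of simple ideals, one per connected component of its Dynkin diagram, so g ≅ A_3 ⊕ B_7 (dimension 15 + 105 = 120).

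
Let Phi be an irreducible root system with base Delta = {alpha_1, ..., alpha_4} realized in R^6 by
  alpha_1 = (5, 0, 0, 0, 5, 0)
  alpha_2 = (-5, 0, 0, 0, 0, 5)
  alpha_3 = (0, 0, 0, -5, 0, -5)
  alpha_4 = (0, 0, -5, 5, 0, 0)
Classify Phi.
Compute the Cartan integers a_ij = 2(alpha_i, alpha_j)/(alpha_j, alpha_j); the resulting 4x4 Cartan matrix is
[[2, -1, 0, 0], [-1, 2, -1, 0], [0, -1, 2, -1], [0, 0, -1, 2]].
All simple roots have the same length, so the diagram is simply laced. The associated Dynkin diagram is a chain of 4 nodes with single edges (A_4), so the type is A_4 (the algebra sl(5)).

A_4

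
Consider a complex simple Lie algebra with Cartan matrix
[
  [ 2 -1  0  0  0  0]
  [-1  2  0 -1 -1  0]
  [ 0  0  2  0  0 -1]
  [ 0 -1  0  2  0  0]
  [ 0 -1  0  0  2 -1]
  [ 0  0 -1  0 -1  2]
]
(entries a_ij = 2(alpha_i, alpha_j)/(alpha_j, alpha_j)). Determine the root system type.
D_6 (so(12))

The matrix has rank 6 with 2's on the diagonal. Reading the off-diagonal entries as Dynkin edges (a single edge where a_ij = a_ji = -1; a double or triple edge where a_ij * a_ji = 2 or 3), the diagram is a chain of 4 nodes with a fork of two nodes at one end (D_6). One simple-root ordering that puts it in standard form is (alpha_3, alpha_6, alpha_5, alpha_2, alpha_1, alpha_4). So the algebra is type D_6, i.e. so(12).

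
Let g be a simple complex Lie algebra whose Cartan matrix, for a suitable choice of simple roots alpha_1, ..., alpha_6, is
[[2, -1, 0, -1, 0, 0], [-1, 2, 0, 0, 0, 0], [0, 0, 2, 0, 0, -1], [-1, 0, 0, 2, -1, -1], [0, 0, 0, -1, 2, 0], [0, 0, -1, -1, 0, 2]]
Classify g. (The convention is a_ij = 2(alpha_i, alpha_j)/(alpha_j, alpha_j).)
E_6

The matrix has rank 6 with 2's on the diagonal. Reading the off-diagonal entries as Dynkin edges (a single edge where a_ij = a_ji = -1; a double or triple edge where a_ij * a_ji = 2 or 3), the diagram is a chain of 5 nodes with one extra node attached to the third node from one end (E_6). One simple-root ordering that puts it in standard form is (alpha_2, alpha_5, alpha_1, alpha_4, alpha_6, alpha_3). So the algebra is type E_6.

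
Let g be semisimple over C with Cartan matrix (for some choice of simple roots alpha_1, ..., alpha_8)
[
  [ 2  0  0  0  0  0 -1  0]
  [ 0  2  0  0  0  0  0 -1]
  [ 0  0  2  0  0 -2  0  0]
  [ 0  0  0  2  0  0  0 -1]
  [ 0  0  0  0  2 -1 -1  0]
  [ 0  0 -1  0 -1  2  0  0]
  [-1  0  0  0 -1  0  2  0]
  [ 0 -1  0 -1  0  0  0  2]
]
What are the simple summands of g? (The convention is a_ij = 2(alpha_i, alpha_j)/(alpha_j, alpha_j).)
A3 ⊕ C5

The diagram associated to this matrix has two connected components: the simple roots {alpha_2, alpha_4, alpha_8} form a chain of 3 nodes with single edges (A_3), and {alpha_1, alpha_3, alpha_5, alpha_6, alpha_7} form a chain of 5 nodes with a double edge at one end; the terminal node there is the unique long simple root (C_5). A semisimple Lie algebra decomposes uniquely as the direct sum of simple ideals, one per connected component of its Dynkin diagram, so g ≅ A_3 ⊕ C_5 (dimension 15 + 55 = 70).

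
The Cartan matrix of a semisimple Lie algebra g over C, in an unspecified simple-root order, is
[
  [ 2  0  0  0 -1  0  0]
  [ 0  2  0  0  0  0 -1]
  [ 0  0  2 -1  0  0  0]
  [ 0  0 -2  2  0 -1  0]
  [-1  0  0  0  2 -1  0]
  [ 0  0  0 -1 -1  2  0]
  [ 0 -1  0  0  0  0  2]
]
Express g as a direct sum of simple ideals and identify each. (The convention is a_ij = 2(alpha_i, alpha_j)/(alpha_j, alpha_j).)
The diagram associated to this matrix has two connected components: the simple roots {alpha_2, alpha_7} form a chain of 2 nodes with single edges (A_2), and {alpha_1, alpha_3, alpha_4, alpha_5, alpha_6} form a chain of 5 nodes with a double edge at one end; the terminal node there is the unique short simple root (B_5). A semisimple Lie algebra decomposes uniquely as the direct sum of simple ideals, one per connected component of its Dynkin diagram, so g ≅ A_2 ⊕ B_5 (dimension 8 + 55 = 63).

A_2 (sl(3)) + B_5 (so(11))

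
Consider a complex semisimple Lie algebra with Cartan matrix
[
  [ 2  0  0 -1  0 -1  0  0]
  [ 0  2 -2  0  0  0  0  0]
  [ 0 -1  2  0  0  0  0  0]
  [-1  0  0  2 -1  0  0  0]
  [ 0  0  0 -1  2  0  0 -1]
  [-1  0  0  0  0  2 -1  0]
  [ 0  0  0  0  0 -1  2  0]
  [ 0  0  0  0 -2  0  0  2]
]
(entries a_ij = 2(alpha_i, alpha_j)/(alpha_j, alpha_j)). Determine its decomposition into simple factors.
The diagram associated to this matrix has two connected components: the simple roots {alpha_2, alpha_3} form a chain of 2 nodes with a double edge at one end; the terminal node there is the unique short simple root (B_2), and {alpha_1, alpha_4, alpha_5, alpha_6, alpha_7, alpha_8} form a chain of 6 nodes with a double edge at one end; the terminal node there is the unique long simple root (C_6). A semisimple Lie algebra decomposes uniquely as the direct sum of simple ideals, one per connected component of its Dynkin diagram, so g ≅ B_2 ⊕ C_6 (dimension 10 + 78 = 88).

B2 ⊕ C6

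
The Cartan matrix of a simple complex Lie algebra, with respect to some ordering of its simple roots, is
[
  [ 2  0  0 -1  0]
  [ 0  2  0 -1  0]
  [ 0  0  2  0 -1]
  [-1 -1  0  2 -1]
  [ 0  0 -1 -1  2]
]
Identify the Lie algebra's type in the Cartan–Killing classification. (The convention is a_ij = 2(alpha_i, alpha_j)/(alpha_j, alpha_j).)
The matrix has rank 5 with 2's on the diagonal. Reading the off-diagonal entries as Dynkin edges (a single edge where a_ij = a_ji = -1; a double or triple edge where a_ij * a_ji = 2 or 3), the diagram is a chain of 3 nodes with a fork of two nodes at one end (D_5). One simple-root ordering that puts it in standard form is (alpha_3, alpha_5, alpha_4, alpha_1, alpha_2). So the algebra is type D_5, i.e. so(10).

D5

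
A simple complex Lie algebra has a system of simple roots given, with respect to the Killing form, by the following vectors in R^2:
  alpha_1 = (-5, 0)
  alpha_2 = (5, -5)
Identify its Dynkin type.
B2

Compute the Cartan integers a_ij = 2(alpha_i, alpha_j)/(alpha_j, alpha_j); the resulting 2x2 Cartan matrix is
[[2, -1], [-2, 2]].
The roots have two lengths (squared-length ratio 2:1); the short ones are alpha_{1}. The associated Dynkin diagram is a chain of 2 nodes with a double edge at one end; the terminal node there is the unique short simple root (B_2), so the type is B_2 (the algebra so(5)).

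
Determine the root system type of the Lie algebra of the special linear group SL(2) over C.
This is sl(2), which has dimension 2^2 - 1 = 3 and rank 2 - 1 = 1 (a Cartan subalgebra is the diagonal traceless matrices). In the classification of classical Lie algebras, the special linear algebra sl(n+1) has type A_n; here n = 1, so the Dynkin diagram is a chain of 1 nodes with single edges (A_1). Hence the type is A_1.

A_1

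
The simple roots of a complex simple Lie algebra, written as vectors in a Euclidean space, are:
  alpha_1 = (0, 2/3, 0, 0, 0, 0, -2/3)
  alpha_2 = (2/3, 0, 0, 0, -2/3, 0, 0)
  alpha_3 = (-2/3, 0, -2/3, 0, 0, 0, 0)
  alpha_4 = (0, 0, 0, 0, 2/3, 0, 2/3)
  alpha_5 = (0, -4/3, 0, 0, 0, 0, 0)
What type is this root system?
C5

Compute the Cartan integers a_ij = 2(alpha_i, alpha_j)/(alpha_j, alpha_j); the resulting 5x5 Cartan matrix is
[[2, 0, 0, -1, -1], [0, 2, -1, -1, 0], [0, -1, 2, 0, 0], [-1, -1, 0, 2, 0], [-2, 0, 0, 0, 2]].
The roots have two lengths (squared-length ratio 2:1); the short ones are alpha_{1,2,3,4}. The associated Dynkin diagram is a chain of 5 nodes with a double edge at one end; the terminal node there is the unique long simple root (C_5), so the type is C_5 (the algebra sp(10)).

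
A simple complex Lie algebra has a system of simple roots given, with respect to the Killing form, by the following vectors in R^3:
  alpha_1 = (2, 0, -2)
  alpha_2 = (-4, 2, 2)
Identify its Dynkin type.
Compute the Cartan integers a_ij = 2(alpha_i, alpha_j)/(alpha_j, alpha_j); the resulting 2x2 Cartan matrix is
[[2, -1], [-3, 2]].
The roots have two lengths (squared-length ratio 3:1); the short ones are alpha_{1}. The associated Dynkin diagram is two nodes joined by a triple edge (G_2), so the type is G_2.

G_2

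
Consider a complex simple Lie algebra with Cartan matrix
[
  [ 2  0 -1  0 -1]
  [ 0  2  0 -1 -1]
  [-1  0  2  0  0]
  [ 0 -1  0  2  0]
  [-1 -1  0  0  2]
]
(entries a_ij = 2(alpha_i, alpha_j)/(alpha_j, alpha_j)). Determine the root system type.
type A_5

The matrix has rank 5 with 2's on the diagonal. Reading the off-diagonal entries as Dynkin edges (a single edge where a_ij = a_ji = -1; a double or triple edge where a_ij * a_ji = 2 or 3), the diagram is a chain of 5 nodes with single edges (A_5). One simple-root ordering that puts it in standard form is (alpha_3, alpha_1, alpha_5, alpha_2, alpha_4). So the algebra is type A_5, i.e. sl(6).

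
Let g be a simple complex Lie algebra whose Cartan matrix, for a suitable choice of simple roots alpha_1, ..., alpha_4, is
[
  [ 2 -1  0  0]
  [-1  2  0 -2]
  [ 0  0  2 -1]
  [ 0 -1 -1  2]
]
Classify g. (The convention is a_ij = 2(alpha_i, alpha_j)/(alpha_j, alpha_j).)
The matrix has rank 4 with 2's on the diagonal. Reading the off-diagonal entries as Dynkin edges (a single edge where a_ij = a_ji = -1; a double or triple edge where a_ij * a_ji = 2 or 3), the diagram is a chain of 4 nodes with a double edge between the middle two (F_4). One simple-root ordering that puts it in standard form is (alpha_1, alpha_2, alpha_4, alpha_3). So the algebra is type F_4.

type F_4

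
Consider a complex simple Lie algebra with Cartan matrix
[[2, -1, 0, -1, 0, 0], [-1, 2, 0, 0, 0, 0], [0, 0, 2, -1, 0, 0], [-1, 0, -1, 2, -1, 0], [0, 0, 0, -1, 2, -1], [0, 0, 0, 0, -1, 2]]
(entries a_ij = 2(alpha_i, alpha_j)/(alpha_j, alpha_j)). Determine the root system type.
type E_6

The matrix has rank 6 with 2's on the diagonal. Reading the off-diagonal entries as Dynkin edges (a single edge where a_ij = a_ji = -1; a double or triple edge where a_ij * a_ji = 2 or 3), the diagram is a chain of 5 nodes with one extra node attached to the third node from one end (E_6). One simple-root ordering that puts it in standard form is (alpha_6, alpha_3, alpha_5, alpha_4, alpha_1, alpha_2). So the algebra is type E_6.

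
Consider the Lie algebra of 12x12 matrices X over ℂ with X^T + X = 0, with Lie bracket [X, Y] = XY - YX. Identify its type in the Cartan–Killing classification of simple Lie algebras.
D_6

This is so(12) with 12 even, which has dimension 12(12-1)/2 = 66 and rank 12/2 = 6. In the classification of classical Lie algebras, the orthogonal algebra so(2n) in an even number of variables has type D_n; here n = 6, so the Dynkin diagram is a chain of 4 nodes with a fork of two nodes at one end (D_6). Hence the type is D_6.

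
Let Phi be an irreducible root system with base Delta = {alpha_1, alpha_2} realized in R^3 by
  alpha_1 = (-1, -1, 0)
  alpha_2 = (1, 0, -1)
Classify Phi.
Compute the Cartan integers a_ij = 2(alpha_i, alpha_j)/(alpha_j, alpha_j); the resulting 2x2 Cartan matrix is
[[2, -1], [-1, 2]].
All simple roots have the same length, so the diagram is simply laced. The associated Dynkin diagram is a chain of 2 nodes with single edges (A_2), so the type is A_2 (the algebra sl(3)).

type A_2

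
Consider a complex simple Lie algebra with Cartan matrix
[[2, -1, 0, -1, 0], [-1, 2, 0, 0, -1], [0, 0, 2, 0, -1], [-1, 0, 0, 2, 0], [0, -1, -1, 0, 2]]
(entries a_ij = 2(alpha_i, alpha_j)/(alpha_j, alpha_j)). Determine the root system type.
A_5 (sl(6))

The matrix has rank 5 with 2's on the diagonal. Reading the off-diagonal entries as Dynkin edges (a single edge where a_ij = a_ji = -1; a double or triple edge where a_ij * a_ji = 2 or 3), the diagram is a chain of 5 nodes with single edges (A_5). One simple-root ordering that puts it in standard form is (alpha_3, alpha_5, alpha_2, alpha_1, alpha_4). So the algebra is type A_5, i.e. sl(6).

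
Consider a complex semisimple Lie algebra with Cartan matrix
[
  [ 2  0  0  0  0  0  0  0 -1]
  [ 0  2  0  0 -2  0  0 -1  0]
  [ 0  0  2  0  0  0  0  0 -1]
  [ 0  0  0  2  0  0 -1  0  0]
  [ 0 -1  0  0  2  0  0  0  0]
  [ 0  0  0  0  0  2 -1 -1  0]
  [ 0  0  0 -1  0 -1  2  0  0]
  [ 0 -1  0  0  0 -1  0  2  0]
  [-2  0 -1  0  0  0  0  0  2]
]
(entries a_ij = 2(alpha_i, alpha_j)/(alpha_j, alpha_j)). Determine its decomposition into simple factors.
B_3 (so(7)) ⊕ B_6 (so(13))

The diagram associated to this matrix has two connected components: the simple roots {alpha_1, alpha_3, alpha_9} form a chain of 3 nodes with a double edge at one end; the terminal node there is the unique short simple root (B_3), and {alpha_2, alpha_4, alpha_5, alpha_6, alpha_7, alpha_8} form a chain of 6 nodes with a double edge at one end; the terminal node there is the unique short simple root (B_6). A semisimple Lie algebra decomposes uniquely as the direct sum of simple ideals, one per connected component of its Dynkin diagram, so g ≅ B_3 ⊕ B_6 (dimension 21 + 78 = 99).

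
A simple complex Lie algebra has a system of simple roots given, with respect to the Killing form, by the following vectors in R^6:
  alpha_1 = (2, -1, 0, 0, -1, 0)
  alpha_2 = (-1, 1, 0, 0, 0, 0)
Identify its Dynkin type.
G2

Compute the Cartan integers a_ij = 2(alpha_i, alpha_j)/(alpha_j, alpha_j); the resulting 2x2 Cartan matrix is
[[2, -3], [-1, 2]].
The roots have two lengths (squared-length ratio 3:1); the short ones are alpha_{2}. The associated Dynkin diagram is two nodes joined by a triple edge (G_2), so the type is G_2.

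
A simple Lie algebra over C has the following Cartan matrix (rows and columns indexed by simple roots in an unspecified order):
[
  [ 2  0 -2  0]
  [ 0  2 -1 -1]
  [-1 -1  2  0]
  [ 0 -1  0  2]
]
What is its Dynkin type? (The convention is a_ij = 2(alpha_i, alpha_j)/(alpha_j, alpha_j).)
C4

The matrix has rank 4 with 2's on the diagonal. Reading the off-diagonal entries as Dynkin edges (a single edge where a_ij = a_ji = -1; a double or triple edge where a_ij * a_ji = 2 or 3), the diagram is a chain of 4 nodes with a double edge at one end; the terminal node there is the unique long simple root (C_4). One simple-root ordering that puts it in standard form is (alpha_4, alpha_2, alpha_3, alpha_1). So the algebra is type C_4, i.e. sp(8).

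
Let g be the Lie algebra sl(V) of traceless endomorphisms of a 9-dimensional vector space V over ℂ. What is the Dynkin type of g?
type A_8

This is sl(9), which has dimension 9^2 - 1 = 80 and rank 9 - 1 = 8 (a Cartan subalgebra is the diagonal traceless matrices). In the classification of classical Lie algebras, the special linear algebra sl(n+1) has type A_n; here n = 8, so the Dynkin diagram is a chain of 8 nodes with single edges (A_8). Hence the type is A_8.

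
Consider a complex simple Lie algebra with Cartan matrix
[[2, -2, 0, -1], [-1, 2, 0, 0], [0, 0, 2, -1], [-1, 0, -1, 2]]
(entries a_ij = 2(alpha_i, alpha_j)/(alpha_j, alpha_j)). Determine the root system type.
The matrix has rank 4 with 2's on the diagonal. Reading the off-diagonal entries as Dynkin edges (a single edge where a_ij = a_ji = -1; a double or triple edge where a_ij * a_ji = 2 or 3), the diagram is a chain of 4 nodes with a double edge at one end; the terminal node there is the unique short simple root (B_4). One simple-root ordering that puts it in standard form is (alpha_3, alpha_4, alpha_1, alpha_2). So the algebra is type B_4, i.e. so(9).

B_4 (so(9))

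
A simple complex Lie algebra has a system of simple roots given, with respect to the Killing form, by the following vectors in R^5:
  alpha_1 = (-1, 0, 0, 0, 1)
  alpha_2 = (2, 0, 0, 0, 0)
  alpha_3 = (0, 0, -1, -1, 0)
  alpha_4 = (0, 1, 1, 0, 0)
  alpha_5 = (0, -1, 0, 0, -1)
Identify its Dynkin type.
Compute the Cartan integers a_ij = 2(alpha_i, alpha_j)/(alpha_j, alpha_j); the resulting 5x5 Cartan matrix is
[[2, -1, 0, 0, -1], [-2, 2, 0, 0, 0], [0, 0, 2, -1, 0], [0, 0, -1, 2, -1], [-1, 0, 0, -1, 2]].
The roots have two lengths (squared-length ratio 2:1); the short ones are alpha_{1,3,4,5}. The associated Dynkin diagram is a chain of 5 nodes with a double edge at one end; the terminal node there is the unique long simple root (C_5), so the type is C_5 (the algebra sp(10)).

C_5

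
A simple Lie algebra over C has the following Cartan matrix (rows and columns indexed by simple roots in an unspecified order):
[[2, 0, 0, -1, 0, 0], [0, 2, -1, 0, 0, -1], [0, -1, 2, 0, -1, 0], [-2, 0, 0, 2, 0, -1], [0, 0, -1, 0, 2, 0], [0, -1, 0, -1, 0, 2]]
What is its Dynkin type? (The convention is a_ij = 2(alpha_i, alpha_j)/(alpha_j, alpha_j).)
B_6

The matrix has rank 6 with 2's on the diagonal. Reading the off-diagonal entries as Dynkin edges (a single edge where a_ij = a_ji = -1; a double or triple edge where a_ij * a_ji = 2 or 3), the diagram is a chain of 6 nodes with a double edge at one end; the terminal node there is the unique short simple root (B_6). One simple-root ordering that puts it in standard form is (alpha_5, alpha_3, alpha_2, alpha_6, alpha_4, alpha_1). So the algebra is type B_6, i.e. so(13).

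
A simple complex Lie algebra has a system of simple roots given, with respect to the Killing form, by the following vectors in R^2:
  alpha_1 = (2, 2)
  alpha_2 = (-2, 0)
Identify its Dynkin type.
B_2 (so(5))

Compute the Cartan integers a_ij = 2(alpha_i, alpha_j)/(alpha_j, alpha_j); the resulting 2x2 Cartan matrix is
[[2, -2], [-1, 2]].
The roots have two lengths (squared-length ratio 2:1); the short ones are alpha_{2}. The associated Dynkin diagram is a chain of 2 nodes with a double edge at one end; the terminal node there is the unique short simple root (B_2), so the type is B_2 (the algebra so(5)).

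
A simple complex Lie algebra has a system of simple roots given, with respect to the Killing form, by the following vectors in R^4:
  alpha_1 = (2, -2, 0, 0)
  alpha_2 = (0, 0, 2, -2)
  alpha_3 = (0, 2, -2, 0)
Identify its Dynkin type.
type A_3

Compute the Cartan integers a_ij = 2(alpha_i, alpha_j)/(alpha_j, alpha_j); the resulting 3x3 Cartan matrix is
[[2, 0, -1], [0, 2, -1], [-1, -1, 2]].
All simple roots have the same length, so the diagram is simply laced. The associated Dynkin diagram is a chain of 3 nodes with single edges (A_3), so the type is A_3 (the algebra sl(4)).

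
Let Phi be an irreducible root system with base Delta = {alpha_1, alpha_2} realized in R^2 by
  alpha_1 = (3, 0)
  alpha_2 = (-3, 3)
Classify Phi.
B_2

Compute the Cartan integers a_ij = 2(alpha_i, alpha_j)/(alpha_j, alpha_j); the resulting 2x2 Cartan matrix is
[[2, -1], [-2, 2]].
The roots have two lengths (squared-length ratio 2:1); the short ones are alpha_{1}. The associated Dynkin diagram is a chain of 2 nodes with a double edge at one end; the terminal node there is the unique short simple root (B_2), so the type is B_2 (the algebra so(5)).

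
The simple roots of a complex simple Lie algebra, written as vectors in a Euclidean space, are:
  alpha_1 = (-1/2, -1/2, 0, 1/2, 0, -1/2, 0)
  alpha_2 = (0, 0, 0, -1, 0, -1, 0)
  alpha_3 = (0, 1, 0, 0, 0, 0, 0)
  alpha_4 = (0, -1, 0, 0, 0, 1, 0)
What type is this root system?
F_4

Compute the Cartan integers a_ij = 2(alpha_i, alpha_j)/(alpha_j, alpha_j); the resulting 4x4 Cartan matrix is
[[2, 0, -1, 0], [0, 2, 0, -1], [-1, 0, 2, -1], [0, -1, -2, 2]].
The roots have two lengths (squared-length ratio 2:1); the short ones are alpha_{1,3}. The associated Dynkin diagram is a chain of 4 nodes with a double edge between the middle two (F_4), so the type is F_4.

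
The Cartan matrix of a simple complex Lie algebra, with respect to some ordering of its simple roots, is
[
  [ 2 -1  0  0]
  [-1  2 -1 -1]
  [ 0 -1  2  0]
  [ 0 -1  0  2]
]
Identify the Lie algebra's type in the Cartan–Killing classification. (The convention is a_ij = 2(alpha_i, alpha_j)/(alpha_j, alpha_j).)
type D_4

The matrix has rank 4 with 2's on the diagonal. Reading the off-diagonal entries as Dynkin edges (a single edge where a_ij = a_ji = -1; a double or triple edge where a_ij * a_ji = 2 or 3), the diagram is a chain of 2 nodes with a fork of two nodes at one end (D_4). One simple-root ordering that puts it in standard form is (alpha_4, alpha_2, alpha_3, alpha_1). So the algebra is type D_4, i.e. so(8).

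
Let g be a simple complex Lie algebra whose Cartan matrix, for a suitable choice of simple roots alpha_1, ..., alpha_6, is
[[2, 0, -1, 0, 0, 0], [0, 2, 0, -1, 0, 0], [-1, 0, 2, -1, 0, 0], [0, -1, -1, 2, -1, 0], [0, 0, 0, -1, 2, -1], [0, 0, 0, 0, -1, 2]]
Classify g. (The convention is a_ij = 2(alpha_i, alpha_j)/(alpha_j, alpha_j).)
The matrix has rank 6 with 2's on the diagonal. Reading the off-diagonal entries as Dynkin edges (a single edge where a_ij = a_ji = -1; a double or triple edge where a_ij * a_ji = 2 or 3), the diagram is a chain of 5 nodes with one extra node attached to the third node from one end (E_6). One simple-root ordering that puts it in standard form is (alpha_1, alpha_2, alpha_3, alpha_4, alpha_5, alpha_6). So the algebra is type E_6.

E_6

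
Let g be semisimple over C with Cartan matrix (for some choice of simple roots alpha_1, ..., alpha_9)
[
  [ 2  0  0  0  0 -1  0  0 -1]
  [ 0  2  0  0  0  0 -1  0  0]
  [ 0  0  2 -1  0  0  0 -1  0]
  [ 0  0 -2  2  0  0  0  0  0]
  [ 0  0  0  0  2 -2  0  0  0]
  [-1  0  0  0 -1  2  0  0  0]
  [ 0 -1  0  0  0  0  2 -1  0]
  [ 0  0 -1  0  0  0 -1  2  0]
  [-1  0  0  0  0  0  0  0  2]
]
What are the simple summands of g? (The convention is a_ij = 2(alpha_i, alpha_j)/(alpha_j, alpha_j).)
C_4 + C_5

The diagram associated to this matrix has two connected components: the simple roots {alpha_1, alpha_5, alpha_6, alpha_9} form a chain of 4 nodes with a double edge at one end; the terminal node there is the unique long simple root (C_4), and {alpha_2, alpha_3, alpha_4, alpha_7, alpha_8} form a chain of 5 nodes with a double edge at one end; the terminal node there is the unique long simple root (C_5). A semisimple Lie algebra decomposes uniquely as the direct sum of simple ideals, one per connected component of its Dynkin diagram, so g ≅ C_4 ⊕ C_5 (dimension 36 + 55 = 91).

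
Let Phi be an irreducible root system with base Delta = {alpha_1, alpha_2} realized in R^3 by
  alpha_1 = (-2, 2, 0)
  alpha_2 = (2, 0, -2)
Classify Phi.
type A_2

Compute the Cartan integers a_ij = 2(alpha_i, alpha_j)/(alpha_j, alpha_j); the resulting 2x2 Cartan matrix is
[[2, -1], [-1, 2]].
All simple roots have the same length, so the diagram is simply laced. The associated Dynkin diagram is a chain of 2 nodes with single edges (A_2), so the type is A_2 (the algebra sl(3)).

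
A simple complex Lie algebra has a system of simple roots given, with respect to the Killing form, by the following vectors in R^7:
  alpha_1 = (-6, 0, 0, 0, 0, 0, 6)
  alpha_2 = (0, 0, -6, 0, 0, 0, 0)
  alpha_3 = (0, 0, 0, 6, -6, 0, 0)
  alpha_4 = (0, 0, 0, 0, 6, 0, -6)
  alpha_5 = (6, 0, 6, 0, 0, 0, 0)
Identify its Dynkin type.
B_5

Compute the Cartan integers a_ij = 2(alpha_i, alpha_j)/(alpha_j, alpha_j); the resulting 5x5 Cartan matrix is
[[2, 0, 0, -1, -1], [0, 2, 0, 0, -1], [0, 0, 2, -1, 0], [-1, 0, -1, 2, 0], [-1, -2, 0, 0, 2]].
The roots have two lengths (squared-length ratio 2:1); the short ones are alpha_{2}. The associated Dynkin diagram is a chain of 5 nodes with a double edge at one end; the terminal node there is the unique short simple root (B_5), so the type is B_5 (the algebra so(11)).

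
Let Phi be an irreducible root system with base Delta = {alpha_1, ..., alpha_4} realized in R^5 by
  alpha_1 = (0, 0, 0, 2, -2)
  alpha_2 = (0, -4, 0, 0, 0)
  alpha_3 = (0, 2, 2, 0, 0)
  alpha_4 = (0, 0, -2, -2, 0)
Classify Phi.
Compute the Cartan integers a_ij = 2(alpha_i, alpha_j)/(alpha_j, alpha_j); the resulting 4x4 Cartan matrix is
[[2, 0, 0, -1], [0, 2, -2, 0], [0, -1, 2, -1], [-1, 0, -1, 2]].
The roots have two lengths (squared-length ratio 2:1); the short ones are alpha_{1,3,4}. The associated Dynkin diagram is a chain of 4 nodes with a double edge at one end; the terminal node there is the unique long simple root (C_4), so the type is C_4 (the algebra sp(8)).

C_4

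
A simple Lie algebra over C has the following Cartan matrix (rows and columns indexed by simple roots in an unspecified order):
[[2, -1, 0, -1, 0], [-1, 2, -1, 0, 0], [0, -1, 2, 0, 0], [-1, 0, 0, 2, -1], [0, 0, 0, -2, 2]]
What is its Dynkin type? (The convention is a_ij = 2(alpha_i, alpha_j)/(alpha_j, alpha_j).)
The matrix has rank 5 with 2's on the diagonal. Reading the off-diagonal entries as Dynkin edges (a single edge where a_ij = a_ji = -1; a double or triple edge where a_ij * a_ji = 2 or 3), the diagram is a chain of 5 nodes with a double edge at one end; the terminal node there is the unique long simple root (C_5). One simple-root ordering that puts it in standard form is (alpha_3, alpha_2, alpha_1, alpha_4, alpha_5). So the algebra is type C_5, i.e. sp(10).

C_5 (sp(10))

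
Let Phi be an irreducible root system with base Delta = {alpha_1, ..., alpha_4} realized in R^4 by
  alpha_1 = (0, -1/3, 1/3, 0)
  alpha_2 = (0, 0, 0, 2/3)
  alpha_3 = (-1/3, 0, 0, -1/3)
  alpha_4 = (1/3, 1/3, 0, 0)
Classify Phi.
Compute the Cartan integers a_ij = 2(alpha_i, alpha_j)/(alpha_j, alpha_j); the resulting 4x4 Cartan matrix is
[[2, 0, 0, -1], [0, 2, -2, 0], [0, -1, 2, -1], [-1, 0, -1, 2]].
The roots have two lengths (squared-length ratio 2:1); the short ones are alpha_{1,3,4}. The associated Dynkin diagram is a chain of 4 nodes with a double edge at one end; the terminal node there is the unique long simple root (C_4), so the type is C_4 (the algebra sp(8)).

type C_4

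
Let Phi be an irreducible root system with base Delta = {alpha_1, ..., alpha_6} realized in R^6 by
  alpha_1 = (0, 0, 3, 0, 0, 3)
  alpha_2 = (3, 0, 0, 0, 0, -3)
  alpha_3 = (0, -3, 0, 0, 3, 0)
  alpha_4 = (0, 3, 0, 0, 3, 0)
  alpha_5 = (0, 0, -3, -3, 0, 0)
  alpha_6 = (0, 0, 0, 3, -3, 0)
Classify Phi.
Compute the Cartan integers a_ij = 2(alpha_i, alpha_j)/(alpha_j, alpha_j); the resulting 6x6 Cartan matrix is
[[2, -1, 0, 0, -1, 0], [-1, 2, 0, 0, 0, 0], [0, 0, 2, 0, 0, -1], [0, 0, 0, 2, 0, -1], [-1, 0, 0, 0, 2, -1], [0, 0, -1, -1, -1, 2]].
All simple roots have the same length, so the diagram is simply laced. The associated Dynkin diagram is a chain of 4 nodes with a fork of two nodes at one end (D_6), so the type is D_6 (the algebra so(12)).

D_6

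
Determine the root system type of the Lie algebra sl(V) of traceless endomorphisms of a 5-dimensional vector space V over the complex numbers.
A_4

This is sl(5), which has dimension 5^2 - 1 = 24 and rank 5 - 1 = 4 (a Cartan subalgebra is the diagonal traceless matrices). In the classification of classical Lie algebras, the special linear algebra sl(n+1) has type A_n; here n = 4, so the Dynkin diagram is a chain of 4 nodes with single edges (A_4). Hence the type is A_4.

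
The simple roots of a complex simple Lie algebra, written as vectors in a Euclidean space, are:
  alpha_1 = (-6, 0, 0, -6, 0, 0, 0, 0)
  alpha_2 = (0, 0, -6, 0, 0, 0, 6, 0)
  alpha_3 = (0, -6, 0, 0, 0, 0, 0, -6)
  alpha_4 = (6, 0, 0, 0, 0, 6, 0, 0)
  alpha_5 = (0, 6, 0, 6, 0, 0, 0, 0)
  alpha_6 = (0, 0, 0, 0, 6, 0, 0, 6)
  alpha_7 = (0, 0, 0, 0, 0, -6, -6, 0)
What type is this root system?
Compute the Cartan integers a_ij = 2(alpha_i, alpha_j)/(alpha_j, alpha_j); the resulting 7x7 Cartan matrix is
[[2, 0, 0, -1, -1, 0, 0], [0, 2, 0, 0, 0, 0, -1], [0, 0, 2, 0, -1, -1, 0], [-1, 0, 0, 2, 0, 0, -1], [-1, 0, -1, 0, 2, 0, 0], [0, 0, -1, 0, 0, 2, 0], [0, -1, 0, -1, 0, 0, 2]].
All simple roots have the same length, so the diagram is simply laced. The associated Dynkin diagram is a chain of 7 nodes with single edges (A_7), so the type is A_7 (the algebra sl(8)).

A7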